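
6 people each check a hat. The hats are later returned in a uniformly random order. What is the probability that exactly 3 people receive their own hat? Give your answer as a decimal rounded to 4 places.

Choose which 3 of the 6 are fixed: C(6,3) = 20 ways.
The remaining 3 must have no fixed point: D(3) = 2.
P = 20·2/720 = 1/18 ≈ 0.0556.

0.0556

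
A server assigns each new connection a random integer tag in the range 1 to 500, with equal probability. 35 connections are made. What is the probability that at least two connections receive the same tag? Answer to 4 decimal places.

0.7043

It's easier to compute the probability that all 35 are distinct.
P(all distinct) = 500/500 · 499/500 · ··· · 466/500 ≈ 0.2957.
So the probability of at least one match is 1 − 0.2957 = 0.7043.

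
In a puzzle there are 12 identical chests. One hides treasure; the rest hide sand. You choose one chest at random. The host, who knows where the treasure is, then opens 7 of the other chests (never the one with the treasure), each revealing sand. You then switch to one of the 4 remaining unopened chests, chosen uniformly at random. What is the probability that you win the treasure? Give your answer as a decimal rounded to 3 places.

Your original chest holds the treasure with probability 1/12, so the other 11 collectively hold it with probability 11/12.
The host can always find 7 empty chests to open, so the reveals don't change that 11/12; it is now spread over the 4 remaining unopened chests.
P(win by switching) = (11/12) · (1/4) = 11/48 ≈ 0.229.

0.229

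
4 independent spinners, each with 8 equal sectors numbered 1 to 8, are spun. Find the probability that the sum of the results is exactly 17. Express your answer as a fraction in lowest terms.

21/256

There are 8^4 = 4096 equally likely outcomes.
The number of ordered 4-tuples from {1,…,8} summing to 17 is 336.
P(sum = 17) = 336/4096 = 21/256.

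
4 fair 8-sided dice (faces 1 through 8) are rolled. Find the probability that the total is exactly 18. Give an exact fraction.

There are 8^4 = 4096 equally likely outcomes.
The number of ordered 4-tuples from {1,…,8} summing to 18 is 344.
P(sum = 18) = 344/4096 = 43/512.

43/512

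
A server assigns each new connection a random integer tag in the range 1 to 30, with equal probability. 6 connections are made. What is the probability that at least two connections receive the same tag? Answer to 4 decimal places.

0.4136

It's easier to compute the probability that all 6 are distinct.
P(all distinct) = 30/30 · 29/30 · ··· · 25/30 ≈ 0.5864.
So the probability of at least one match is 1 − 0.5864 = 0.4136.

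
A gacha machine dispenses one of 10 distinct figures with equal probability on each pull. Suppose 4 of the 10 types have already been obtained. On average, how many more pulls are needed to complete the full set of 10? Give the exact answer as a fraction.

49/2

Starting from 4 distinct types, each trial gives a new one with probability (10−i)/10 when i types are held, so the wait for the next new type is 10/(10−i).
E = 10/6 + 10/5 + 10/4 + 10/3 + 10/2 + 10/1 = 49/2.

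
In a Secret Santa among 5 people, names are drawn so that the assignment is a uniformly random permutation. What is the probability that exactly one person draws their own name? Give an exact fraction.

Choose which one is fixed: C(5,1) = 5 ways.
The remaining 4 must have no fixed point: D(4) = 9.
P = 5·9/120 = 3/8.

3/8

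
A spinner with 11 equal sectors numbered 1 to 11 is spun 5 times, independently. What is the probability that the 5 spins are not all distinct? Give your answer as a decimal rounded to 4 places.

0.6558

P(all 5 different) = 11/11 · 10/11 · ··· · 7/11 ≈ 0.3442.
P(at least two equal) = 1 − 0.3442 = 0.6558.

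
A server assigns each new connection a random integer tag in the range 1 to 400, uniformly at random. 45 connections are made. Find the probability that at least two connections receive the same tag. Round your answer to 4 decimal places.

It's easier to compute the probability that all 45 are distinct.
P(all distinct) = 400/400 · 399/400 · ··· · 356/400 ≈ 0.0764.
So the probability of at least one match is 1 − 0.0764 = 0.9236.

0.9236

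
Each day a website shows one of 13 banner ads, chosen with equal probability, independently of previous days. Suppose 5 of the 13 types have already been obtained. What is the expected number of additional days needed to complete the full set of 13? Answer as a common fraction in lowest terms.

Starting from 5 distinct types, each trial gives a new one with probability (13−i)/13 when i types are held, so the wait for the next new type is 13/(13−i).
E = 13/8 + 13/7 + 13/6 + 13/5 + 13/4 + 13/3 + 13/2 + 13/1 = 9893/280.

9893/280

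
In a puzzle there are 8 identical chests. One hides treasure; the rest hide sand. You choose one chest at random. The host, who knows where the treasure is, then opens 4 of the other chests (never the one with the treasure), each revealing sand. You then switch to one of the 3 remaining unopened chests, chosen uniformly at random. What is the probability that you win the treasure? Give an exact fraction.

Your original chest holds the treasure with probability 1/8, so the other 7 collectively hold it with probability 7/8.
The host can always find 4 empty chests to open, so the reveals don't change that 7/8; it is now spread over the 3 remaining unopened chests.
P(win by switching) = (7/8) · (1/3) = 7/24.

7/24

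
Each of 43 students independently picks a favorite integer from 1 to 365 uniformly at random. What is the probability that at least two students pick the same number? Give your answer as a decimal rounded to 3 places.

0.924

It's easier to compute the probability that all 43 are distinct.
P(all distinct) = 365/365 · 364/365 · ··· · 323/365 ≈ 0.076.
So the probability of at least one match is 1 − 0.076 = 0.924.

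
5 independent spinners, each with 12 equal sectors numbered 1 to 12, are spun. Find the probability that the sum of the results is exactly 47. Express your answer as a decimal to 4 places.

0.0095

There are 12^5 = 248832 equally likely outcomes.
The number of ordered 5-tuples from {1,…,12} summing to 47 is 2355.
P(sum = 47) = 2355/248832 = 785/82944 ≈ 0.0095.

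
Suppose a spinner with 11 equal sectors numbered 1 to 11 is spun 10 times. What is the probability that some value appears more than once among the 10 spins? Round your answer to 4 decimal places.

0.9985

P(all 10 different) = 11/11 · 10/11 · ··· · 2/11 ≈ 0.0015.
P(at least two equal) = 1 − 0.0015 = 0.9985.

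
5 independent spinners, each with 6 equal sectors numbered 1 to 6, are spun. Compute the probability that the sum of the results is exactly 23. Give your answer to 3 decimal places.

0.039

There are 6^5 = 7776 equally likely outcomes.
The number of ordered 5-tuples from {1,…,6} summing to 23 is 305.
P(sum = 23) = 305/7776 ≈ 0.039.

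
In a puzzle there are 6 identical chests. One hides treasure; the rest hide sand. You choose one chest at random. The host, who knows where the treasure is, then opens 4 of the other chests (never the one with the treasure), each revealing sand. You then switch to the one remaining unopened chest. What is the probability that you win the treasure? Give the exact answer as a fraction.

Your original chest holds the treasure with probability 1/6, so the other 5 collectively hold it with probability 5/6.
The host can always find 4 empty chests to open, so the reveals don't change that 5/6; it is now spread over the 1 remaining unopened chest.
P(win by switching) = (5/6) · (1/1) = 5/6.

5/6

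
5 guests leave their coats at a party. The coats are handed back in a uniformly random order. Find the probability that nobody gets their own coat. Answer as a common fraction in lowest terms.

11/30

This is the derangement probability: permutations of 5 with no fixed point.
D(5) = 5! · (1 − 1/1! + 1/2! − ··· + (−1)^5/5!) = 44.
P = 44/120 = 11/30.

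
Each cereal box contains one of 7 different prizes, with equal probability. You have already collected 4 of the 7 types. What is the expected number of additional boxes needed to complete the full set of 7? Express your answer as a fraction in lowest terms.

77/6

Starting from 4 distinct types, each trial gives a new one with probability (7−i)/7 when i types are held, so the wait for the next new type is 7/(7−i).
E = 7/3 + 7/2 + 7/1 = 77/6.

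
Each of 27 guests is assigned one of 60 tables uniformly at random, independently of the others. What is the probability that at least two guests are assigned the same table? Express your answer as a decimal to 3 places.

0.999

It's easier to compute the probability that all 27 are distinct.
P(all distinct) = 60/60 · 59/60 · ··· · 34/60 ≈ 0.001.
So the probability of at least one match is 1 − 0.001 = 0.999.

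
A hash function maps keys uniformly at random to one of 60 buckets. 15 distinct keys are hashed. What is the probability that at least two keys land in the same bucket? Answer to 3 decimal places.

0.852

It's easier to compute the probability that all 15 are distinct.
P(all distinct) = 60/60 · 59/60 · ··· · 46/60 ≈ 0.148.
So the probability of at least one match is 1 − 0.148 = 0.852.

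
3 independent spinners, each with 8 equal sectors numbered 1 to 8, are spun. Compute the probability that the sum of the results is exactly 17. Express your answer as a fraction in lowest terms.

9/128

There are 8^3 = 512 equally likely outcomes.
The number of ordered 3-tuples from {1,…,8} summing to 17 is 36.
P(sum = 17) = 36/512 = 9/128.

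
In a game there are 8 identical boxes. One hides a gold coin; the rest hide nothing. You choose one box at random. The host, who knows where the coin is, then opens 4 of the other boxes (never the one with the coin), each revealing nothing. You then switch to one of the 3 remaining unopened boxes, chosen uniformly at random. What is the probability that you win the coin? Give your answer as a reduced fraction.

7/24

Your original box holds the coin with probability 1/8, so the other 7 collectively hold it with probability 7/8.
The host can always find 4 empty boxes to open, so the reveals don't change that 7/8; it is now spread over the 3 remaining unopened boxes.
P(win by switching) = (7/8) · (1/3) = 7/24.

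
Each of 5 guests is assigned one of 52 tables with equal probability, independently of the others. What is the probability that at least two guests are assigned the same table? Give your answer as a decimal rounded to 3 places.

0.180

It's easier to compute the probability that all 5 are distinct.
P(all distinct) = 52/52 · 51/52 · ··· · 48/52 ≈ 0.820.
So the probability of at least one match is 1 − 0.820 = 0.180.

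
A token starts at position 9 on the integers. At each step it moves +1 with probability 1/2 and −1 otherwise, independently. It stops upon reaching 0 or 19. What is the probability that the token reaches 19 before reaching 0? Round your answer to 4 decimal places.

0.4737

With a fair step, P(i) = ½P(i−1) + ½P(i+1) with P(0)=0, P(19)=1 has the linear solution P(i) = i/19.
P(9) = 9/19 ≈ 0.4737.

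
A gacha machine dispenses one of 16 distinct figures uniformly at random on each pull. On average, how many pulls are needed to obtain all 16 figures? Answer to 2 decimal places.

After i distinct types are collected, each trial gives a new one with probability (16−i)/16, so the expected wait for the next new type is 16/(16−i).
E = 16/16 + 16/15 + 16/14 + 16/13 + 16/12 + 16/11 + 16/10 + 16/9 + 16/8 + 16/7 + 16/6 + 16/5 + 16/4 + 16/3 + 16/2 + 16/1 = 2436559/45045 ≈ 54.09.

54.09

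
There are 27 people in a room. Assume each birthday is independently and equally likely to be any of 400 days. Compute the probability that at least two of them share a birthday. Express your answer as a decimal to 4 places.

It's easier to compute the probability that all 27 are distinct.
P(all distinct) = 400/400 · 399/400 · ··· · 374/400 ≈ 0.4076.
So the probability of at least one match is 1 − 0.4076 = 0.5924.

0.5924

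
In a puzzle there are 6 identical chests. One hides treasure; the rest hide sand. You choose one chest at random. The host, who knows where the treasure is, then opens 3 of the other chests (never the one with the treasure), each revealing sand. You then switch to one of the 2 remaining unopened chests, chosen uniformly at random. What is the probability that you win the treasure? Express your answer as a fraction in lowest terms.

Your original chest holds the treasure with probability 1/6, so the other 5 collectively hold it with probability 5/6.
The host can always find 3 empty chests to open, so the reveals don't change that 5/6; it is now spread over the 2 remaining unopened chests.
P(win by switching) = (5/6) · (1/2) = 5/12.

5/12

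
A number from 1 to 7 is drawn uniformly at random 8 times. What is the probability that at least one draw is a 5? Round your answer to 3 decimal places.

0.709

P(no draw is a 5) = (6/7)^8 ≈ 0.291.
P(at least one) = 1 − 0.291 = 0.709.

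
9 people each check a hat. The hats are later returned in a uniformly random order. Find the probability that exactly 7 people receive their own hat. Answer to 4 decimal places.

Choose which 7 of the 9 are fixed: C(9,7) = 36 ways.
The remaining 2 must have no fixed point: D(2) = 1.
P = 36·1/362880 = 1/10080 ≈ 0.0001.

0.0001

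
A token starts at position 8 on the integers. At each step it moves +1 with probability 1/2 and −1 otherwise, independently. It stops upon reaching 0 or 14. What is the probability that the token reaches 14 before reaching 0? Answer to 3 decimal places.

With a fair step, P(i) = ½P(i−1) + ½P(i+1) with P(0)=0, P(14)=1 has the linear solution P(i) = i/14.
P(8) = 8/14 = 4/7 ≈ 0.571.

0.571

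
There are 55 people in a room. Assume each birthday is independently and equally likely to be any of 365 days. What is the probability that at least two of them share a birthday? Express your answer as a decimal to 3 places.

It's easier to compute the probability that all 55 are distinct.
P(all distinct) = 365/365 · 364/365 · ··· · 311/365 ≈ 0.014.
So the probability of at least one match is 1 − 0.014 = 0.986.

0.986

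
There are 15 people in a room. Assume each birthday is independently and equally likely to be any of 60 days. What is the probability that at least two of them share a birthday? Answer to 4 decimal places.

It's easier to compute the probability that all 15 are distinct.
P(all distinct) = 60/60 · 59/60 · ··· · 46/60 ≈ 0.1479.
So the probability of at least one match is 1 − 0.1479 = 0.8521.

0.8521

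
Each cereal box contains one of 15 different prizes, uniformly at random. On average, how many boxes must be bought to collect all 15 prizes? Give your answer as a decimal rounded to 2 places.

After i distinct types are collected, each trial gives a new one with probability (15−i)/15, so the expected wait for the next new type is 15/(15−i).
E = 15/15 + 15/14 + 15/13 + 15/12 + 15/11 + 15/10 + 15/9 + 15/8 + 15/7 + 15/6 + 15/5 + 15/4 + 15/3 + 15/2 + 15/1 = 1195757/24024 ≈ 49.77.

49.77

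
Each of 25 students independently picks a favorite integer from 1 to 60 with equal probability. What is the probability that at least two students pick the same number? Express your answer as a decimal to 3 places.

It's easier to compute the probability that all 25 are distinct.
P(all distinct) = 60/60 · 59/60 · ··· · 36/60 ≈ 0.003.
So the probability of at least one match is 1 − 0.003 = 0.997.

0.997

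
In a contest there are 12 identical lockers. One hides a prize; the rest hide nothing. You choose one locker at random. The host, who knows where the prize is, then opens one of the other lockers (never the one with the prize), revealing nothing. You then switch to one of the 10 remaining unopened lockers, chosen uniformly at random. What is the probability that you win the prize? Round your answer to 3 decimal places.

Your original locker holds the prize with probability 1/12, so the other 11 collectively hold it with probability 11/12.
The host can always find an empty locker to open, so this doesn't change that 11/12; it is now spread over the 10 remaining unopened lockers.
P(win by switching) = (11/12) · (1/10) = 11/120 ≈ 0.092.

0.092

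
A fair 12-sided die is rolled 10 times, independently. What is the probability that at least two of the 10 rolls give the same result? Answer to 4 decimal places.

0.9961

P(all 10 different) = 12/12 · 11/12 · ··· · 3/12 ≈ 0.0039.
P(at least two equal) = 1 − 0.0039 = 0.9961.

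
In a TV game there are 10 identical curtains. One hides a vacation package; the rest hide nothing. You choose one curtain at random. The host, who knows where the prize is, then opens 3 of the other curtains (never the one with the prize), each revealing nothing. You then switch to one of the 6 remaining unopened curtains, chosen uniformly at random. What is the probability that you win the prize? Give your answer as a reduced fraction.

Your original curtain holds the prize with probability 1/10, so the other 9 collectively hold it with probability 9/10.
The host can always find 3 empty curtains to open, so the reveals don't change that 9/10; it is now spread over the 6 remaining unopened curtains.
P(win by switching) = (9/10) · (1/6) = 3/20.

3/20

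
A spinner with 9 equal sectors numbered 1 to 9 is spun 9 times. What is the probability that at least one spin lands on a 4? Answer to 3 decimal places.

0.654

P(no spin lands on a 4) = (8/9)^9 ≈ 0.346.
P(at least one) = 1 − 0.346 = 0.654.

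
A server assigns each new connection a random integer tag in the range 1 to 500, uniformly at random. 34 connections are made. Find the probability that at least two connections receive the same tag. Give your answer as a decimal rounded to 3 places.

0.683

It's easier to compute the probability that all 34 are distinct.
P(all distinct) = 500/500 · 499/500 · ··· · 467/500 ≈ 0.317.
So the probability of at least one match is 1 − 0.317 = 0.683.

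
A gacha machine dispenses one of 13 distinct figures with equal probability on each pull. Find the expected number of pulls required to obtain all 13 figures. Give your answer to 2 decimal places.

After i distinct types are collected, each trial gives a new one with probability (13−i)/13, so the expected wait for the next new type is 13/(13−i).
E = 13/13 + 13/12 + 13/11 + 13/10 + 13/9 + 13/8 + 13/7 + 13/6 + 13/5 + 13/4 + 13/3 + 13/2 + 13/1 = 1145993/27720 ≈ 41.34.

41.34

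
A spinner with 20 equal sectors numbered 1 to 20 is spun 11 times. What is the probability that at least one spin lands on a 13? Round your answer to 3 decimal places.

0.431

P(no spin lands on a 13) = (19/20)^11 ≈ 0.569.
P(at least one) = 1 − 0.569 = 0.431.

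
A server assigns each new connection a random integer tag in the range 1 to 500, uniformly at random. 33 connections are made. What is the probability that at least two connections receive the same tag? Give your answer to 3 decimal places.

0.660

It's easier to compute the probability that all 33 are distinct.
P(all distinct) = 500/500 · 499/500 · ··· · 468/500 ≈ 0.340.
So the probability of at least one match is 1 − 0.340 = 0.660.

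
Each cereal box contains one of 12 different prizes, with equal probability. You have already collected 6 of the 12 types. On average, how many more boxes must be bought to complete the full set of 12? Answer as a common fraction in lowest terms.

147/5

Starting from 6 distinct types, each trial gives a new one with probability (12−i)/12 when i types are held, so the wait for the next new type is 12/(12−i).
E = 12/6 + 12/5 + 12/4 + 12/3 + 12/2 + 12/1 = 147/5.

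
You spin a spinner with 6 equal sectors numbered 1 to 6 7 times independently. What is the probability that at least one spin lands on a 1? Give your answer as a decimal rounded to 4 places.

0.7209

P(no spin lands on a 1) = (5/6)^7 ≈ 0.2791.
P(at least one) = 1 − 0.2791 = 0.7209.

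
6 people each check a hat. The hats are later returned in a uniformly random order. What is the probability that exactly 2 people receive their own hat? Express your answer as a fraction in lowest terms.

Choose which 2 of the 6 are fixed: C(6,2) = 15 ways.
The remaining 4 must have no fixed point: D(4) = 9.
P = 15·9/720 = 3/16.

3/16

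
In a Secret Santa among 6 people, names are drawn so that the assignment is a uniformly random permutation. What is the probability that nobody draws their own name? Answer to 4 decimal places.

This is the derangement probability: permutations of 6 with no fixed point.
D(6) = 6! · (1 − 1/1! + 1/2! − ··· + (−1)^6/6!) = 265.
P = 265/720 = 53/144 ≈ 0.3681.

0.3681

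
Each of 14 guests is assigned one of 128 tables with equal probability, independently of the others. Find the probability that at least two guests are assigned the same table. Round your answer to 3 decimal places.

It's easier to compute the probability that all 14 are distinct.
P(all distinct) = 128/128 · 127/128 · ··· · 115/128 ≈ 0.478.
So the probability of at least one match is 1 − 0.478 = 0.522.

0.522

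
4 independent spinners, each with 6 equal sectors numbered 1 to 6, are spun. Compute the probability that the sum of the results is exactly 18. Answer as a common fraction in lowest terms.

5/81

There are 6^4 = 1296 equally likely outcomes.
The number of ordered 4-tuples from {1,…,6} summing to 18 is 80.
P(sum = 18) = 80/1296 = 5/81.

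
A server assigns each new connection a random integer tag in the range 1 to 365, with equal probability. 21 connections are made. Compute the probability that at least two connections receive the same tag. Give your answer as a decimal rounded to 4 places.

It's easier to compute the probability that all 21 are distinct.
P(all distinct) = 365/365 · 364/365 · ··· · 345/365 ≈ 0.5563.
So the probability of at least one match is 1 − 0.5563 = 0.4437.

0.4437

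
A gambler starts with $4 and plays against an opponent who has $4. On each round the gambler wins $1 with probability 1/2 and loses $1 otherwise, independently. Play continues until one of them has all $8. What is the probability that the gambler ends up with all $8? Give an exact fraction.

1/2

With a fair step, P(i) = ½P(i−1) + ½P(i+1) with P(0)=0, P(8)=1 has the linear solution P(i) = i/8.
P(4) = 4/8 = 1/2.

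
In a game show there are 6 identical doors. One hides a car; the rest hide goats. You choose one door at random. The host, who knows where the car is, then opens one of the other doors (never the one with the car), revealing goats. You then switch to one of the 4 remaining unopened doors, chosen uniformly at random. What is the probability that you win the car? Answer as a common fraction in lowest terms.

5/24

Your original door holds the car with probability 1/6, so the other 5 collectively hold it with probability 5/6.
The host can always find an empty door to open, so this doesn't change that 5/6; it is now spread over the 4 remaining unopened doors.
P(win by switching) = (5/6) · (1/4) = 5/24.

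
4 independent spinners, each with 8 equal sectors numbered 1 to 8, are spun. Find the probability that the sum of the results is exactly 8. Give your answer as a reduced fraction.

There are 8^4 = 4096 equally likely outcomes.
The number of ordered 4-tuples from {1,…,8} summing to 8 is 35.
P(sum = 8) = 35/4096.

35/4096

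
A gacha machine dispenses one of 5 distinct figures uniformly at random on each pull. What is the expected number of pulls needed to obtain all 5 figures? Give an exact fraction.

After i distinct types are collected, each trial gives a new one with probability (5−i)/5, so the expected wait for the next new type is 5/(5−i).
E = 5/5 + 5/4 + 5/3 + 5/2 + 5/1 = 137/12.

137/12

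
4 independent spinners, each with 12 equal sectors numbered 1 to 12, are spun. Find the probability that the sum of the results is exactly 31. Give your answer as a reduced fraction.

229/5184

There are 12^4 = 20736 equally likely outcomes.
The number of ordered 4-tuples from {1,…,12} summing to 31 is 916.
P(sum = 31) = 916/20736 = 229/5184.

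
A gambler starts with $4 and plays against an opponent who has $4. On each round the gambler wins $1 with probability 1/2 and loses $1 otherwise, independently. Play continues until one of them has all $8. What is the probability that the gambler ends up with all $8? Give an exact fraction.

With a fair step, P(i) = ½P(i−1) + ½P(i+1) with P(0)=0, P(8)=1 has the linear solution P(i) = i/8.
P(4) = 4/8 = 1/2.

1/2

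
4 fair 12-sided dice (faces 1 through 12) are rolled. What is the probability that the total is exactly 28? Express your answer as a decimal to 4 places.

There are 12^4 = 20736 equally likely outcomes.
The number of ordered 4-tuples from {1,…,12} summing to 28 is 1111.
P(sum = 28) = 1111/20736 ≈ 0.0536.

0.0536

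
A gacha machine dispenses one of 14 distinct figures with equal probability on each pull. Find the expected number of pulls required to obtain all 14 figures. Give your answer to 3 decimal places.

45.522

After i distinct types are collected, each trial gives a new one with probability (14−i)/14, so the expected wait for the next new type is 14/(14−i).
E = 14/14 + 14/13 + 14/12 + 14/11 + 14/10 + 14/9 + 14/8 + 14/7 + 14/6 + 14/5 + 14/4 + 14/3 + 14/2 + 14/1 = 1171733/25740 ≈ 45.522.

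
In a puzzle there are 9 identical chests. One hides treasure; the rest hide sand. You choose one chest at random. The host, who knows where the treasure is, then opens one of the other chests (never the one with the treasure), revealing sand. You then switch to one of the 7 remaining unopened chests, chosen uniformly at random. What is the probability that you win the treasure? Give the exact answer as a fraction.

8/63

Your original chest holds the treasure with probability 1/9, so the other 8 collectively hold it with probability 8/9.
The host can always find an empty chest to open, so this doesn't change that 8/9; it is now spread over the 7 remaining unopened chests.
P(win by switching) = (8/9) · (1/7) = 8/63.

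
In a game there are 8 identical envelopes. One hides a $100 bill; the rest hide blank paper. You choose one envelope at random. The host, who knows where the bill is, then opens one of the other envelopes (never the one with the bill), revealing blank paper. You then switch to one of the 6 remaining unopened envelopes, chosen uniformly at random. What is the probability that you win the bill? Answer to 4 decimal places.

Your original envelope holds the bill with probability 1/8, so the other 7 collectively hold it with probability 7/8.
The host can always find an empty envelope to open, so this doesn't change that 7/8; it is now spread over the 6 remaining unopened envelopes.
P(win by switching) = (7/8) · (1/6) = 7/48 ≈ 0.1458.

0.1458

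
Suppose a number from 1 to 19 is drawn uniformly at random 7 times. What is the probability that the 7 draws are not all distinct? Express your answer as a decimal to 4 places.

0.7159

P(all 7 different) = 19/19 · 18/19 · ··· · 13/19 ≈ 0.2841.
P(at least two equal) = 1 − 0.2841 = 0.7159.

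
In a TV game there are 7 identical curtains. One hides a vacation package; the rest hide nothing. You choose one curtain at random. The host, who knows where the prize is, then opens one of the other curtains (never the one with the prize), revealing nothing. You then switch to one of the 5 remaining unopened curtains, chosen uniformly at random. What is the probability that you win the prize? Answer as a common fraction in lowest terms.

Your original curtain holds the prize with probability 1/7, so the other 6 collectively hold it with probability 6/7.
The host can always find an empty curtain to open, so this doesn't change that 6/7; it is now spread over the 5 remaining unopened curtains.
P(win by switching) = (6/7) · (1/5) = 6/35.

6/35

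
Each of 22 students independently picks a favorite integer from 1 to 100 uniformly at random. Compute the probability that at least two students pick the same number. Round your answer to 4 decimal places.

0.9176

It's easier to compute the probability that all 22 are distinct.
P(all distinct) = 100/100 · 99/100 · ··· · 79/100 ≈ 0.0824.
So the probability of at least one match is 1 − 0.0824 = 0.9176.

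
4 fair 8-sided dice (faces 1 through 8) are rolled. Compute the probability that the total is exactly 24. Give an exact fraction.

161/4096

There are 8^4 = 4096 equally likely outcomes.
The number of ordered 4-tuples from {1,…,8} summing to 24 is 161.
P(sum = 24) = 161/4096.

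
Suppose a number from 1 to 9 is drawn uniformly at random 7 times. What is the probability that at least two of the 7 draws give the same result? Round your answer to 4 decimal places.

0.9621

P(all 7 different) = 9/9 · 8/9 · ··· · 3/9 ≈ 0.0379.
P(at least two equal) = 1 − 0.0379 = 0.9621.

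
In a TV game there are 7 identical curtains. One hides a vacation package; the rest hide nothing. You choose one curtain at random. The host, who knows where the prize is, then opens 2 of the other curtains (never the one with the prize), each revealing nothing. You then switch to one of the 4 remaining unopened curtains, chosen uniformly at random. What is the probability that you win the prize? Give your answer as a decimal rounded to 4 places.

0.2143

Your original curtain holds the prize with probability 1/7, so the other 6 collectively hold it with probability 6/7.
The host can always find 2 empty curtains to open, so the reveals don't change that 6/7; it is now spread over the 4 remaining unopened curtains.
P(win by switching) = (6/7) · (1/4) = 3/14 ≈ 0.2143.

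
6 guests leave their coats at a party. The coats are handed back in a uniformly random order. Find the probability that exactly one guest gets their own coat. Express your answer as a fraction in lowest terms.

Choose which one is fixed: C(6,1) = 6 ways.
The remaining 5 must have no fixed point: D(5) = 44.
P = 6·44/720 = 11/30.

11/30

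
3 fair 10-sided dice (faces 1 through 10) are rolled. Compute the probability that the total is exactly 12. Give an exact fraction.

11/200

There are 10^3 = 1000 equally likely outcomes.
The number of ordered 3-tuples from {1,…,10} summing to 12 is 55.
P(sum = 12) = 55/1000 = 11/200.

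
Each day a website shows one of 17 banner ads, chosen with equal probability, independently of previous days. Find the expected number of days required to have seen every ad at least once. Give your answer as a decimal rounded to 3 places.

After i distinct types are collected, each trial gives a new one with probability (17−i)/17, so the expected wait for the next new type is 17/(17−i).
E = 17/17 + 17/16 + 17/15 + 17/14 + 17/13 + 17/12 + 17/11 + 17/10 + 17/9 + 17/8 + 17/7 + 17/6 + 17/5 + 17/4 + 17/3 + 17/2 + 17/1 = 42142223/720720 ≈ 58.472.

58.472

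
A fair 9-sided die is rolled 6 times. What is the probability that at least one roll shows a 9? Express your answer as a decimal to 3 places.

P(no roll shows a 9) = (8/9)^6 ≈ 0.493.
P(at least one) = 1 − 0.493 = 0.507.

0.507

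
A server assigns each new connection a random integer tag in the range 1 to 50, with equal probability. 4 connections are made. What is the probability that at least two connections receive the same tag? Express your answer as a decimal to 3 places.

0.116

It's easier to compute the probability that all 4 are distinct.
P(all distinct) = 50/50 · 49/50 · ··· · 47/50 ≈ 0.884.
So the probability of at least one match is 1 − 0.884 = 0.116.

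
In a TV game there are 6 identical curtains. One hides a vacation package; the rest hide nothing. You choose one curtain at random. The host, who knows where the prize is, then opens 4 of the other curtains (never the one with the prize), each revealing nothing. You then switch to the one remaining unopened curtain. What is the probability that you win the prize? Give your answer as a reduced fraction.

5/6

Your original curtain holds the prize with probability 1/6, so the other 5 collectively hold it with probability 5/6.
The host can always find 4 empty curtains to open, so the reveals don't change that 5/6; it is now spread over the 1 remaining unopened curtain.
P(win by switching) = (5/6) · (1/1) = 5/6.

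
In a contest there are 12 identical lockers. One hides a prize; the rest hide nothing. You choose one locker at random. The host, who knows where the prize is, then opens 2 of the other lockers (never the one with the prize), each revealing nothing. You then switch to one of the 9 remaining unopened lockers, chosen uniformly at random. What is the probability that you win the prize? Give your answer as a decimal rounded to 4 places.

Your original locker holds the prize with probability 1/12, so the other 11 collectively hold it with probability 11/12.
The host can always find 2 empty lockers to open, so the reveals don't change that 11/12; it is now spread over the 9 remaining unopened lockers.
P(win by switching) = (11/12) · (1/9) = 11/108 ≈ 0.1019.

0.1019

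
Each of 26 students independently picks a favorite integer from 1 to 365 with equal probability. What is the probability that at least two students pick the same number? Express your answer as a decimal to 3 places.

It's easier to compute the probability that all 26 are distinct.
P(all distinct) = 365/365 · 364/365 · ··· · 340/365 ≈ 0.402.
So the probability of at least one match is 1 − 0.402 = 0.598.

0.598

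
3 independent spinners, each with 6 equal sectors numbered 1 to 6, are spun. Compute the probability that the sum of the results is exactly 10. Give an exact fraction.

1/8

There are 6^3 = 216 equally likely outcomes.
The number of ordered 3-tuples from {1,…,6} summing to 10 is 27.
P(sum = 10) = 27/216 = 1/8.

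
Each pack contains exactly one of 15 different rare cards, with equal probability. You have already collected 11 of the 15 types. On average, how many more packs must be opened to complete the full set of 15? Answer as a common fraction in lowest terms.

Starting from 11 distinct types, each trial gives a new one with probability (15−i)/15 when i types are held, so the wait for the next new type is 15/(15−i).
E = 15/4 + 15/3 + 15/2 + 15/1 = 125/4.

125/4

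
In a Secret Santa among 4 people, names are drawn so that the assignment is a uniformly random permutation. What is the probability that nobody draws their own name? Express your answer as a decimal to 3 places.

This is the derangement probability: permutations of 4 with no fixed point.
D(4) = 4! · (1 − 1/1! + 1/2! − ··· + (−1)^4/4!) = 9.
P = 9/24 = 3/8 ≈ 0.375.

0.375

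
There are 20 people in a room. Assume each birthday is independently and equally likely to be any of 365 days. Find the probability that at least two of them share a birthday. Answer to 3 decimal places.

It's easier to compute the probability that all 20 are distinct.
P(all distinct) = 365/365 · 364/365 · ··· · 346/365 ≈ 0.589.
So the probability of at least one match is 1 − 0.589 = 0.411.

0.411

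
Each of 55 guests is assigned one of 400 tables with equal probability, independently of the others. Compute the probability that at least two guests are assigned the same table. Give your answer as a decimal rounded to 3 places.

It's easier to compute the probability that all 55 are distinct.
P(all distinct) = 400/400 · 399/400 · ··· · 346/400 ≈ 0.020.
So the probability of at least one match is 1 − 0.020 = 0.980.

0.980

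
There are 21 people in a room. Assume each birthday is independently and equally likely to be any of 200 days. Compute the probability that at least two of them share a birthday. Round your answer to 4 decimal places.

It's easier to compute the probability that all 21 are distinct.
P(all distinct) = 200/200 · 199/200 · ··· · 180/200 ≈ 0.3369.
So the probability of at least one match is 1 − 0.3369 = 0.6631.

0.6631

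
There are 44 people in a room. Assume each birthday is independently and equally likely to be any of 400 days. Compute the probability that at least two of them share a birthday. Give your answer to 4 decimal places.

It's easier to compute the probability that all 44 are distinct.
P(all distinct) = 400/400 · 399/400 · ··· · 357/400 ≈ 0.0858.
So the probability of at least one match is 1 − 0.0858 = 0.9142.

0.9142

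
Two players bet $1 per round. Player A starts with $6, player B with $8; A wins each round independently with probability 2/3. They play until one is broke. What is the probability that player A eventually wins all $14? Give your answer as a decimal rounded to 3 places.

Let r = q/p = (1/3)/(2/3) = 1/2. The recurrence P(i) = p·P(i+1) + q·P(i−1) with P(0)=0, P(14)=1 gives P(i) = (1 − r^i)/(1 − r^14).
P(6) = (1 − (1/2)^6) / (1 − (1/2)^14) = 5376/5461 ≈ 0.984.

0.984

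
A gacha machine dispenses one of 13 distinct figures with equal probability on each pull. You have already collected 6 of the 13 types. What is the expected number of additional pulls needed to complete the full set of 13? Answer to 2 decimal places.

33.71

Starting from 6 distinct types, each trial gives a new one with probability (13−i)/13 when i types are held, so the wait for the next new type is 13/(13−i).
E = 13/7 + 13/6 + 13/5 + 13/4 + 13/3 + 13/2 + 13/1 = 4719/140 ≈ 33.71.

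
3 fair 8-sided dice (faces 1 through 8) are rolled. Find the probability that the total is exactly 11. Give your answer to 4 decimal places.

There are 8^3 = 512 equally likely outcomes.
The number of ordered 3-tuples from {1,…,8} summing to 11 is 42.
P(sum = 11) = 42/512 = 21/256 ≈ 0.0820.

0.0820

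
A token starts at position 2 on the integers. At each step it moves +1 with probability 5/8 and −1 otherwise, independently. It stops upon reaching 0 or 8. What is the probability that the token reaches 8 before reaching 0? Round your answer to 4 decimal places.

Let r = q/p = (3/8)/(5/8) = 3/5. The recurrence P(i) = p·P(i+1) + q·P(i−1) with P(0)=0, P(8)=1 gives P(i) = (1 − r^i)/(1 − r^8).
P(2) = (1 − (3/5)^2) / (1 − (3/5)^8) = 15625/24004 ≈ 0.6509.

0.6509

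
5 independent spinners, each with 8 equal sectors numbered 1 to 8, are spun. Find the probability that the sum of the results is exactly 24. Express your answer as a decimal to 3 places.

0.073

There are 8^5 = 32768 equally likely outcomes.
The number of ordered 5-tuples from {1,…,8} summing to 24 is 2380.
P(sum = 24) = 2380/32768 = 595/8192 ≈ 0.073.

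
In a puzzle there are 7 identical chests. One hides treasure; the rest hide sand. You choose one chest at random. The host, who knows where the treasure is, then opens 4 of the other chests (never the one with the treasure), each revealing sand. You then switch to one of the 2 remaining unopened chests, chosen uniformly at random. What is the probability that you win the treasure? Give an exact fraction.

3/7

Your original chest holds the treasure with probability 1/7, so the other 6 collectively hold it with probability 6/7.
The host can always find 4 empty chests to open, so the reveals don't change that 6/7; it is now spread over the 2 remaining unopened chests.
P(win by switching) = (6/7) · (1/2) = 3/7.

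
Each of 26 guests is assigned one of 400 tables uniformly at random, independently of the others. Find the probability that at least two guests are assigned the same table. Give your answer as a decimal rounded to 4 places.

It's easier to compute the probability that all 26 are distinct.
P(all distinct) = 400/400 · 399/400 · ··· · 375/400 ≈ 0.4359.
So the probability of at least one match is 1 − 0.4359 = 0.5641.

0.5641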